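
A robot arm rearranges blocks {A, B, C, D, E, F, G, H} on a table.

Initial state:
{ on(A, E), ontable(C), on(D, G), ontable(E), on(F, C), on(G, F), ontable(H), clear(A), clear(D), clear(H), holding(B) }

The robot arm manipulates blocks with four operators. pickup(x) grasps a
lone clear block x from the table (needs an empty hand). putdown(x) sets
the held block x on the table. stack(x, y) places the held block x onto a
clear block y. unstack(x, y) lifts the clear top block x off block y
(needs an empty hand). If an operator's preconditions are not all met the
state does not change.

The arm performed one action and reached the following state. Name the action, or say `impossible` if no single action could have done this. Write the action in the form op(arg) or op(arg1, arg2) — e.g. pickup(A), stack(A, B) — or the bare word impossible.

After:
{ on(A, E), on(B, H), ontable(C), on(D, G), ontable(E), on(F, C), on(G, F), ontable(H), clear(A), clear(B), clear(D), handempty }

stack(B, H)

target: towers=[C/F/G/D; E/A; H/B] holding=-
        putdown(B) → towers=[B; C/F/G/D; E/A; H] holding=-
       stack(B, A) → towers=[C/F/G/D; E/A/B; H] holding=-
       stack(B, H) → towers=[C/F/G/D; E/A; H/B] holding=-  ← match
       stack(B, D) → towers=[C/F/G/D/B; E/A; H] holding=-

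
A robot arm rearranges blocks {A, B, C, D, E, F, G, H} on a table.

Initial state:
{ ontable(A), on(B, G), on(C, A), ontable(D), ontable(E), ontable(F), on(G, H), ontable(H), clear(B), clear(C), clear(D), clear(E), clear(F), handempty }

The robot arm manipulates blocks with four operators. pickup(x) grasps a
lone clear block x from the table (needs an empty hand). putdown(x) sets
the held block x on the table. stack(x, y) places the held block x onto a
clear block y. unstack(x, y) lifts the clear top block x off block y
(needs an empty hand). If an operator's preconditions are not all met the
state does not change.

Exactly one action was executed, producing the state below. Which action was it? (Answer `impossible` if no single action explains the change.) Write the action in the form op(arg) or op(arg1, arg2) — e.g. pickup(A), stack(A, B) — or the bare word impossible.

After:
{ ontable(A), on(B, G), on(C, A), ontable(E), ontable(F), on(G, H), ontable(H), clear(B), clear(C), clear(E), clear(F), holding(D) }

pickup(D)

target: towers=[A/C; E; F; H/G/B] holding=D
         pickup(E) → towers=[A/C; D; F; H/G/B] holding=E
     unstack(B, G) → towers=[A/C; D; E; F; H/G] holding=B
         pickup(F) → towers=[A/C; D; E; H/G/B] holding=F
         pickup(D) → towers=[A/C; E; F; H/G/B] holding=D  ← match
     unstack(C, A) → towers=[A; D; E; F; H/G/B] holding=C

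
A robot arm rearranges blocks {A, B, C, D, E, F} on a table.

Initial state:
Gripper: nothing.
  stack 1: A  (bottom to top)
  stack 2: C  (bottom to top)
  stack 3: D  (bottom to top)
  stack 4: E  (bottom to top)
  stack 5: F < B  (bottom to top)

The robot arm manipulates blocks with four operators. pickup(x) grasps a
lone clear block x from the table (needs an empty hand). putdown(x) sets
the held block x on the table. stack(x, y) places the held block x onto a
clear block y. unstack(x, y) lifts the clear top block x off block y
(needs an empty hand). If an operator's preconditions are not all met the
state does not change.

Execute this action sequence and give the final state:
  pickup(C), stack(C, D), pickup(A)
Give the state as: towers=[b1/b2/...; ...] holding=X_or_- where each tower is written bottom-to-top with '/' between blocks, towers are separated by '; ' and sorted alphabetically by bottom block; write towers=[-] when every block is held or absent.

towers=[D/C; E; F/B] holding=A

step 1 (pickup(C)): towers=[A; D; E; F/B] holding=C
step 2 (stack(C, D)): towers=[A; D/C; E; F/B] holding=-
step 3 (pickup(A)): towers=[D/C; E; F/B] holding=A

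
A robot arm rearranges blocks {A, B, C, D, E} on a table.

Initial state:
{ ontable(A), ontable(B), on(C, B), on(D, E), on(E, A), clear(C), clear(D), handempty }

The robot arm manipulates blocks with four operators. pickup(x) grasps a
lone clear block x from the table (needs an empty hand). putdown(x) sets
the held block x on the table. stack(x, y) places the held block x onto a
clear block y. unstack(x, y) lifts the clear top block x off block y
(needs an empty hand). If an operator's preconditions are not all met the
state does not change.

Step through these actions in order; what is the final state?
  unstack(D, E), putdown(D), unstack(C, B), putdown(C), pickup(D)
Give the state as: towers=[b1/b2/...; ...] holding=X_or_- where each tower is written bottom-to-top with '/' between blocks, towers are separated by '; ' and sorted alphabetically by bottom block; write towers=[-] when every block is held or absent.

towers=[A/E; B; C] holding=D

step 1 (unstack(D, E)): towers=[A/E; B/C] holding=D
step 2 (putdown(D)): towers=[A/E; B/C; D] holding=-
step 3 (unstack(C, B)): towers=[A/E; B; D] holding=C
step 4 (putdown(C)): towers=[A/E; B; C; D] holding=-
step 5 (pickup(D)): towers=[A/E; B; C] holding=D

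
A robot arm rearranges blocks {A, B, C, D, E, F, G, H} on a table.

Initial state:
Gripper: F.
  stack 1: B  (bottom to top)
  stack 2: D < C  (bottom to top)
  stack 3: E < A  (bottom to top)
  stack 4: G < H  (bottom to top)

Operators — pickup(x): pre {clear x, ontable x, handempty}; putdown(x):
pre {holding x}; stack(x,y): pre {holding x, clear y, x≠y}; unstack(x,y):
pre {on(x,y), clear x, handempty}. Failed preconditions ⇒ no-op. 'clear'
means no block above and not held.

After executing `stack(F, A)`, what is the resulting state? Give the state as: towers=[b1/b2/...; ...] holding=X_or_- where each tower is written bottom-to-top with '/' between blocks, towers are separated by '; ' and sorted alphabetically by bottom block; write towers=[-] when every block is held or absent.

before: towers=[B; D/C; E/A; G/H] holding=F
pre[stack(F, A)]: holding(F) yes, clear(A) yes, F≠A yes
all met → apply stack(F, A)
after:  towers=[B; D/C; E/A/F; G/H] holding=-

towers=[B; D/C; E/A/F; G/H] holding=-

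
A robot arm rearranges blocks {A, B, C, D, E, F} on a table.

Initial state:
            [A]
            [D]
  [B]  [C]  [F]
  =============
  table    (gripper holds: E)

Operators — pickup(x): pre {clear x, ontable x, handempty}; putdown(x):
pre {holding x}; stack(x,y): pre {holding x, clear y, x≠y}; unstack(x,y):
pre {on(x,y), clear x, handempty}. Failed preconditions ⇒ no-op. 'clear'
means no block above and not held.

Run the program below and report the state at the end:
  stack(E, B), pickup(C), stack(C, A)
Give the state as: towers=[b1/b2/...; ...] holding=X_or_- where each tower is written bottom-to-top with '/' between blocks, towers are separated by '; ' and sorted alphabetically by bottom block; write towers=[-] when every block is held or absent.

step 1 (stack(E, B)): towers=[B/E; C; F/D/A] holding=-
step 2 (pickup(C)): towers=[B/E; F/D/A] holding=C
step 3 (stack(C, A)): towers=[B/E; F/D/A/C] holding=-

towers=[B/E; F/D/A/C] holding=-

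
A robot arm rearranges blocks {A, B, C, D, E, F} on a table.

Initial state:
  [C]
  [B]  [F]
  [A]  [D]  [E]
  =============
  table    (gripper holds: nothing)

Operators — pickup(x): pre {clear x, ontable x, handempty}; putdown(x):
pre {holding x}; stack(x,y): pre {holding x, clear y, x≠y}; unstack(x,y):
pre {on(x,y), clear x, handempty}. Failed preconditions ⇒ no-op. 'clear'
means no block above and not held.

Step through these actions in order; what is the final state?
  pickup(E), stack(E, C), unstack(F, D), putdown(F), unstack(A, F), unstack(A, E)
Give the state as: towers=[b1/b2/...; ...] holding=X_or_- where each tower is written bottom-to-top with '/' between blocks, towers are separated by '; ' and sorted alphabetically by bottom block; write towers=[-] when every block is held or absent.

towers=[A/B/C/E; D; F] holding=-

step 1 (pickup(E)): towers=[A/B/C; D/F] holding=E
step 2 (stack(E, C)): towers=[A/B/C/E; D/F] holding=-
step 3 (unstack(F, D)): towers=[A/B/C/E; D] holding=F
step 4 (putdown(F)): towers=[A/B/C/E; D; F] holding=-
step 5 (unstack(A, F)) [no-op]: towers=[A/B/C/E; D; F] holding=-
step 6 (unstack(A, E)) [no-op]: towers=[A/B/C/E; D; F] holding=-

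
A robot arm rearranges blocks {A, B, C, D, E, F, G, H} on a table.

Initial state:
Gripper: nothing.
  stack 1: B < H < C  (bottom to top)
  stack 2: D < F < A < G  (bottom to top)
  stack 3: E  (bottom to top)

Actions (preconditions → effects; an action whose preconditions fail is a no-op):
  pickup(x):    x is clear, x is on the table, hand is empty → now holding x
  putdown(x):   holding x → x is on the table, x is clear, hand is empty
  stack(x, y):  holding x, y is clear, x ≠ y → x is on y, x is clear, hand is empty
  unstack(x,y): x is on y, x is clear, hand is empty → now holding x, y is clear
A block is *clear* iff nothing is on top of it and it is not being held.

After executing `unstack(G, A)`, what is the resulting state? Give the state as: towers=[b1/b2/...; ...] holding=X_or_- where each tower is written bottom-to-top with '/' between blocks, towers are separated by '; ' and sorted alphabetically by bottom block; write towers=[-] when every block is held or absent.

towers=[B/H/C; D/F/A; E] holding=G

before: towers=[B/H/C; D/F/A/G; E] holding=-
pre[unstack(G, A)]: on(G,A) ✓, clear(G) ✓, handempty ✓
all met → apply unstack(G, A)
after:  towers=[B/H/C; D/F/A; E] holding=G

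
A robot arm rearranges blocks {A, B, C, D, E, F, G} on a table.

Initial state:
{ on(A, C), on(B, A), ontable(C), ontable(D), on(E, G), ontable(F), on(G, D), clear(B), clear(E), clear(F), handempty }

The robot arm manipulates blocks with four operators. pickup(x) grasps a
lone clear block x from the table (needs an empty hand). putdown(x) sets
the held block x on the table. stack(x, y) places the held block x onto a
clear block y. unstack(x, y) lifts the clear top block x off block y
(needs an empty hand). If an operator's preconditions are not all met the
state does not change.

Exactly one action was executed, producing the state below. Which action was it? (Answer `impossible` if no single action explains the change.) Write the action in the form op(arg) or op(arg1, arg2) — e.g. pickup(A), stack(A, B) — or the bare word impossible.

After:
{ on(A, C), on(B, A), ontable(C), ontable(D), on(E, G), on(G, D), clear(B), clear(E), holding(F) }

pickup(F)

target: towers=[C/A/B; D/G/E] holding=F
     unstack(B, A) → towers=[C/A; D/G/E; F] holding=B
         pickup(F) → towers=[C/A/B; D/G/E] holding=F  ← match
     unstack(E, G) → towers=[C/A/B; D/G; F] holding=E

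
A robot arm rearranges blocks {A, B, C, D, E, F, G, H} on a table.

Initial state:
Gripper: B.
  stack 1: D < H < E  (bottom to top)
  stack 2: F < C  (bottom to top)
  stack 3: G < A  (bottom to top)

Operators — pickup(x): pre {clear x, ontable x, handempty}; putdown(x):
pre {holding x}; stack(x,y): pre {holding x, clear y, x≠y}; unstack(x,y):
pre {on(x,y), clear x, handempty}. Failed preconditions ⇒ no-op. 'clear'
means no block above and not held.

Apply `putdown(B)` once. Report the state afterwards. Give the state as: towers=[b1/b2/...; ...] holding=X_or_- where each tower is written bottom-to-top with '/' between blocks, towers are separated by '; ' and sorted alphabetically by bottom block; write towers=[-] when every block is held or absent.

towers=[B; D/H/E; F/C; G/A] holding=-

before: towers=[D/H/E; F/C; G/A] holding=B
pre[putdown(B)]: holding(B) ✓
all met → apply putdown(B)
after:  towers=[B; D/H/E; F/C; G/A] holding=-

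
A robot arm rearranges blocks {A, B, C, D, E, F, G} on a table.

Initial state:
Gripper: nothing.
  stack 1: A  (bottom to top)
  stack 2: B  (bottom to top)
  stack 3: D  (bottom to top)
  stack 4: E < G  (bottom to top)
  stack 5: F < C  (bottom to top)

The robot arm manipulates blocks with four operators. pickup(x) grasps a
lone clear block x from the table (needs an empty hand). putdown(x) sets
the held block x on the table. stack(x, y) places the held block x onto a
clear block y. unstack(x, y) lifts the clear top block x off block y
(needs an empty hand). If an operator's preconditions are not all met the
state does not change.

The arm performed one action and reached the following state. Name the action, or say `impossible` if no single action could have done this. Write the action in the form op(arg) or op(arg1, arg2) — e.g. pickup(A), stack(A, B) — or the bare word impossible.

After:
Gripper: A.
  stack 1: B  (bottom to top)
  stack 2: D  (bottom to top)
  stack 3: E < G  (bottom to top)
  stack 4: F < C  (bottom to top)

target: towers=[B; D; E/G; F/C] holding=A
         pickup(B) → towers=[A; D; E/G; F/C] holding=B
     unstack(G, E) → towers=[A; B; D; E; F/C] holding=G
         pickup(D) → towers=[A; B; E/G; F/C] holding=D
         pickup(A) → towers=[B; D; E/G; F/C] holding=A  ← match
     unstack(C, F) → towers=[A; B; D; E/G; F] holding=C

pickup(A)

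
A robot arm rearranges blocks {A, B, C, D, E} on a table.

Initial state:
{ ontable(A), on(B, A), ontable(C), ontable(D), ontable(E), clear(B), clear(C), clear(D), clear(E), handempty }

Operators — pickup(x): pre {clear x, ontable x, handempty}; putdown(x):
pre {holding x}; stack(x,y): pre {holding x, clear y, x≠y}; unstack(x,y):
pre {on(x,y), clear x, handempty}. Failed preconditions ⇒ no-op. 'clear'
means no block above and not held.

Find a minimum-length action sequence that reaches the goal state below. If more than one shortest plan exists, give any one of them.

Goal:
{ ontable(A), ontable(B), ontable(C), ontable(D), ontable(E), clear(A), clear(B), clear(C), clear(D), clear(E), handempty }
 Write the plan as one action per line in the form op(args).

step 1 (unstack(B, A)): towers=[A; C; D; E] holding=B
step 2 (putdown(B)): towers=[A; B; C; D; E] holding=-
goal check: towers=[A; B; C; D; E] holding=- — reached (length 2, optimal by BFS)

unstack(B, A)
putdown(B)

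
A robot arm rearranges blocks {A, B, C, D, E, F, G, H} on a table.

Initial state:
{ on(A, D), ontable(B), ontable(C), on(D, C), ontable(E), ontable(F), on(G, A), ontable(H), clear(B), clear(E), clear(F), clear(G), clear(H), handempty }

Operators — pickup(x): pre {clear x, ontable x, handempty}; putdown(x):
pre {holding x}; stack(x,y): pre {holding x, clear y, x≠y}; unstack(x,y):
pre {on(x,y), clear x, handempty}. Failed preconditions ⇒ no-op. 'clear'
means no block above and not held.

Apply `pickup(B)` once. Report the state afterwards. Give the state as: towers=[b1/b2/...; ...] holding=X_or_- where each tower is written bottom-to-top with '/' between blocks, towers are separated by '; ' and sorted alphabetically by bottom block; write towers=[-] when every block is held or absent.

before: towers=[B; C/D/A/G; E; F; H] holding=-
pre[pickup(B)]: clear(B) ok, ontable(B) ok, handempty ok
all met → apply pickup(B)
after:  towers=[C/D/A/G; E; F; H] holding=B

towers=[C/D/A/G; E; F; H] holding=B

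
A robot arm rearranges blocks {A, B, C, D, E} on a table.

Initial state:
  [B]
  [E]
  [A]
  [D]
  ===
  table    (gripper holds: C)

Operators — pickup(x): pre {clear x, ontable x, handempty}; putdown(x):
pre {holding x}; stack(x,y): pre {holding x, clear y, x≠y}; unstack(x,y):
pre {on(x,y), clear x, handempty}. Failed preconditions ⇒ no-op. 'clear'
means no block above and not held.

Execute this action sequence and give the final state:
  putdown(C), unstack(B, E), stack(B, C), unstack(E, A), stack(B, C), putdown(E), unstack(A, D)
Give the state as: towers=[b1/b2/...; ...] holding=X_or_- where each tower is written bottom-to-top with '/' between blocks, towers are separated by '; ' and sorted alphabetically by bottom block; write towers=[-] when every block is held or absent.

towers=[C/B; D; E] holding=A

step 1 (putdown(C)): towers=[C; D/A/E/B] holding=-
step 2 (unstack(B, E)): towers=[C; D/A/E] holding=B
step 3 (stack(B, C)): towers=[C/B; D/A/E] holding=-
step 4 (unstack(E, A)): towers=[C/B; D/A] holding=E
step 5 (stack(B, C)) [no-op]: towers=[C/B; D/A] holding=E
step 6 (putdown(E)): towers=[C/B; D/A; E] holding=-
step 7 (unstack(A, D)): towers=[C/B; D; E] holding=A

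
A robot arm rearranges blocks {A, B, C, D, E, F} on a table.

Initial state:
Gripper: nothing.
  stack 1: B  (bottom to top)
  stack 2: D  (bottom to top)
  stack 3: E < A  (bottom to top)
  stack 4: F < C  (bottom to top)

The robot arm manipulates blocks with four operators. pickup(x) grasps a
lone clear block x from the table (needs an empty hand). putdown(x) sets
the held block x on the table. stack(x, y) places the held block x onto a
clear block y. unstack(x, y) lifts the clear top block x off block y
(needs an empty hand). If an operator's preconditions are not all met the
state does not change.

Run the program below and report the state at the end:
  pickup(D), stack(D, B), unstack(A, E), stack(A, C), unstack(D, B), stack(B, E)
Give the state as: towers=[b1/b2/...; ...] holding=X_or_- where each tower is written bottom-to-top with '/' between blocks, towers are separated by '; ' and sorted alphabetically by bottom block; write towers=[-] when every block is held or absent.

towers=[B; E; F/C/A] holding=D

step 1 (pickup(D)): towers=[B; E/A; F/C] holding=D
step 2 (stack(D, B)): towers=[B/D; E/A; F/C] holding=-
step 3 (unstack(A, E)): towers=[B/D; E; F/C] holding=A
step 4 (stack(A, C)): towers=[B/D; E; F/C/A] holding=-
step 5 (unstack(D, B)): towers=[B; E; F/C/A] holding=D
step 6 (stack(B, E)) [no-op]: towers=[B; E; F/C/A] holding=D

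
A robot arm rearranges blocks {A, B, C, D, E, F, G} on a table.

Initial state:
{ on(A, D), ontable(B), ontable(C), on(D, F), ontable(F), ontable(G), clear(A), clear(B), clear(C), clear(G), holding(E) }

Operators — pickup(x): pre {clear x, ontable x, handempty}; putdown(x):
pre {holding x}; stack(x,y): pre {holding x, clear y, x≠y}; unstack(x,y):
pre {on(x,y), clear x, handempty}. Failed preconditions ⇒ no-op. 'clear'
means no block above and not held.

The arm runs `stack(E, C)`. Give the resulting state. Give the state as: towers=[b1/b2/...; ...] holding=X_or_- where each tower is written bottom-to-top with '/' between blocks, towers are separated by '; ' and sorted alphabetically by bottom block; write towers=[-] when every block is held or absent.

before: towers=[B; C; F/D/A; G] holding=E
pre[stack(E, C)]: holding(E) ✓, clear(C) ✓, E≠C ✓
all met → apply stack(E, C)
after:  towers=[B; C/E; F/D/A; G] holding=-

towers=[B; C/E; F/D/A; G] holding=-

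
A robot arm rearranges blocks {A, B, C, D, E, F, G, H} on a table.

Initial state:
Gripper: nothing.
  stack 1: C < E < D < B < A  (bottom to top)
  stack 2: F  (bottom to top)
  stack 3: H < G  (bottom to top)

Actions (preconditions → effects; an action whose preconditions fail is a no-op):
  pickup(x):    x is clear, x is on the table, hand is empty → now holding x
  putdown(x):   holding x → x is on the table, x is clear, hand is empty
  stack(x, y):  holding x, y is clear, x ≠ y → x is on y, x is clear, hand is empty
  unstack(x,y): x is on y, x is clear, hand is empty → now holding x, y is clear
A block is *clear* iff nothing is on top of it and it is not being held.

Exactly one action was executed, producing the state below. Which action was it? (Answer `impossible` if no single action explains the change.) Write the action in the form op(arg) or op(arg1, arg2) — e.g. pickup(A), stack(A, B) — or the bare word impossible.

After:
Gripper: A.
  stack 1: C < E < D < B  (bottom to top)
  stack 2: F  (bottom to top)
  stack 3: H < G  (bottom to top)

target: towers=[C/E/D/B; F; H/G] holding=A
     unstack(G, H) → towers=[C/E/D/B/A; F; H] holding=G
     unstack(A, B) → towers=[C/E/D/B; F; H/G] holding=A  ← match
         pickup(F) → towers=[C/E/D/B/A; H/G] holding=F

unstack(A, B)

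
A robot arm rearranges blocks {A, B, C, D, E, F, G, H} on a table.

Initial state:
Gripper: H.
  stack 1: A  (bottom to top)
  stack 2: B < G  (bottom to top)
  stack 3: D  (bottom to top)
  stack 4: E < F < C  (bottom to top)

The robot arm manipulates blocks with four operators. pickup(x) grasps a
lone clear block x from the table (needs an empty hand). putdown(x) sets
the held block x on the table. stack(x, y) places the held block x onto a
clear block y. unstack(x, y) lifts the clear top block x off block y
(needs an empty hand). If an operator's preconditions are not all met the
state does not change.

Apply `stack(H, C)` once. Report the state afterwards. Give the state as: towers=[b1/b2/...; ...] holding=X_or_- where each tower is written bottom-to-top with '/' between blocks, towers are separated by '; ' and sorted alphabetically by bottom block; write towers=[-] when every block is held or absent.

towers=[A; B/G; D; E/F/C/H] holding=-

before: towers=[A; B/G; D; E/F/C] holding=H
pre[stack(H, C)]: holding(H) yes, clear(C) yes, H≠C yes
all met → apply stack(H, C)
after:  towers=[A; B/G; D; E/F/C/H] holding=-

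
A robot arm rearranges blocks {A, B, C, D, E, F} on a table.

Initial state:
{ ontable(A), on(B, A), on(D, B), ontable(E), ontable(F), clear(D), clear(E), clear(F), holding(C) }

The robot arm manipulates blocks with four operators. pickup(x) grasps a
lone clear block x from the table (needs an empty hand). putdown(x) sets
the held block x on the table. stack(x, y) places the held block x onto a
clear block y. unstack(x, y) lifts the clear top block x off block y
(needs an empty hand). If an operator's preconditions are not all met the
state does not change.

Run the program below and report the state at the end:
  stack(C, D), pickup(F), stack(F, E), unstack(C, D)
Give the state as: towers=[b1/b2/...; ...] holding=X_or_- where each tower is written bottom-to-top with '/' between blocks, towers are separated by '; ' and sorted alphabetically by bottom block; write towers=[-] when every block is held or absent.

step 1 (stack(C, D)): towers=[A/B/D/C; E; F] holding=-
step 2 (pickup(F)): towers=[A/B/D/C; E] holding=F
step 3 (stack(F, E)): towers=[A/B/D/C; E/F] holding=-
step 4 (unstack(C, D)): towers=[A/B/D; E/F] holding=C

towers=[A/B/D; E/F] holding=C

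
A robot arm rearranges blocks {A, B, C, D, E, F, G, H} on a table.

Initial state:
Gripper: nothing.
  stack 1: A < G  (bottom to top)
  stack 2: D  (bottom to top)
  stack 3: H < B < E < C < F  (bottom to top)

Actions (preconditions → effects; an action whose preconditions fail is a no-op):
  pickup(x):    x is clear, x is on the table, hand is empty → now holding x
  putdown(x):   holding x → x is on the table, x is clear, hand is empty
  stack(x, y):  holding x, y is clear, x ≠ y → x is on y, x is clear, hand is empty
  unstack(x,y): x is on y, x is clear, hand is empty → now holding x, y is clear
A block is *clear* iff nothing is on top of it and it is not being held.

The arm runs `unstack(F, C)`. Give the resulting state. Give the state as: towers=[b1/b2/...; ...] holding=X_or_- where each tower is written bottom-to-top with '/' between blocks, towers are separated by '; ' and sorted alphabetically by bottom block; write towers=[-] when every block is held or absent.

before: towers=[A/G; D; H/B/E/C/F] holding=-
pre[unstack(F, C)]: on(F,C) ✓, clear(F) ✓, handempty ✓
all met → apply unstack(F, C)
after:  towers=[A/G; D; H/B/E/C] holding=F

towers=[A/G; D; H/B/E/C] holding=F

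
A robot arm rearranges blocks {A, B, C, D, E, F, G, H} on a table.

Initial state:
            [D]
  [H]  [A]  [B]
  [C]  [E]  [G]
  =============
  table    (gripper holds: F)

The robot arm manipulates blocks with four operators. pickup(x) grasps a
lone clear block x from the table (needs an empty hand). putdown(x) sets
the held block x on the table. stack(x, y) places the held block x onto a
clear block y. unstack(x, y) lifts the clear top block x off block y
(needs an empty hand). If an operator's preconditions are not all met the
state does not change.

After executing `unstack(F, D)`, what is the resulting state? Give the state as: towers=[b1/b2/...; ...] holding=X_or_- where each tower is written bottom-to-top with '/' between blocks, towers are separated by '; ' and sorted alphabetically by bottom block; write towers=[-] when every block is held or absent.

before: towers=[C/H; E/A; G/B/D] holding=F
pre[unstack(F, D)]: on(F,D) ✗, clear(F) ✗, handempty ✗
on(F,D), clear(F), handempty unmet → unstack(F, D) is a no-op
after:  towers=[C/H; E/A; G/B/D] holding=F

towers=[C/H; E/A; G/B/D] holding=F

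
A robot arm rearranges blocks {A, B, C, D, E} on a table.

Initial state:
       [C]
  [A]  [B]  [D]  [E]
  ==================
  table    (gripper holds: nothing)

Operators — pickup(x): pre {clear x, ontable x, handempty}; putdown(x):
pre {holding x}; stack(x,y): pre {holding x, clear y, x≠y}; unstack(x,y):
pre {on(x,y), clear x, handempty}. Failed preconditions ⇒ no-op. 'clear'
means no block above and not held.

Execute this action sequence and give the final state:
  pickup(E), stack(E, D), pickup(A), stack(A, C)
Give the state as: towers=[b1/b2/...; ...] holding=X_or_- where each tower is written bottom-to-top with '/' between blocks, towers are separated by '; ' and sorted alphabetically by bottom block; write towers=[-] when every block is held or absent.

step 1 (pickup(E)): towers=[A; B/C; D] holding=E
step 2 (stack(E, D)): towers=[A; B/C; D/E] holding=-
step 3 (pickup(A)): towers=[B/C; D/E] holding=A
step 4 (stack(A, C)): towers=[B/C/A; D/E] holding=-

towers=[B/C/A; D/E] holding=-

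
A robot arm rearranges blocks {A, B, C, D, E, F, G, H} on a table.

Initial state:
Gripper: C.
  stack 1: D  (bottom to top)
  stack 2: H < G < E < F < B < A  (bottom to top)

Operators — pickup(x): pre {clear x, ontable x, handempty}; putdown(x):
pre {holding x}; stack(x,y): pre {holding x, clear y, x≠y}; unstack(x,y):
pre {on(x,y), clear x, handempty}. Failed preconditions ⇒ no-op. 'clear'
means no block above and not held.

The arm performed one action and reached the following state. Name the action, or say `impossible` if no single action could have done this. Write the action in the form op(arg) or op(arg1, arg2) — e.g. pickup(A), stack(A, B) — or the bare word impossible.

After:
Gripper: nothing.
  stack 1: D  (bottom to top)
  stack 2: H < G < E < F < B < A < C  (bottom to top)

target: towers=[D; H/G/E/F/B/A/C] holding=-
        putdown(C) → towers=[C; D; H/G/E/F/B/A] holding=-
       stack(C, A) → towers=[D; H/G/E/F/B/A/C] holding=-  ← match
       stack(C, D) → towers=[D/C; H/G/E/F/B/A] holding=-

stack(C, A)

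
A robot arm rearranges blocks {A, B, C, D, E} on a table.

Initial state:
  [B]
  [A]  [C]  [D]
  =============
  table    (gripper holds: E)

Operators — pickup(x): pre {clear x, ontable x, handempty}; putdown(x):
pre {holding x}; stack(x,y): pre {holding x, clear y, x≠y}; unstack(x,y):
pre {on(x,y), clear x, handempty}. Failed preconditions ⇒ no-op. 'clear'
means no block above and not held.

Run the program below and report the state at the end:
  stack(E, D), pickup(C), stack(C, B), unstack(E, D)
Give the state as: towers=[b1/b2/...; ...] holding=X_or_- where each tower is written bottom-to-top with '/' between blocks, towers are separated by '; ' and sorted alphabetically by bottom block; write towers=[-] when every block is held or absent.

towers=[A/B/C; D] holding=E

step 1 (stack(E, D)): towers=[A/B; C; D/E] holding=-
step 2 (pickup(C)): towers=[A/B; D/E] holding=C
step 3 (stack(C, B)): towers=[A/B/C; D/E] holding=-
step 4 (unstack(E, D)): towers=[A/B/C; D] holding=E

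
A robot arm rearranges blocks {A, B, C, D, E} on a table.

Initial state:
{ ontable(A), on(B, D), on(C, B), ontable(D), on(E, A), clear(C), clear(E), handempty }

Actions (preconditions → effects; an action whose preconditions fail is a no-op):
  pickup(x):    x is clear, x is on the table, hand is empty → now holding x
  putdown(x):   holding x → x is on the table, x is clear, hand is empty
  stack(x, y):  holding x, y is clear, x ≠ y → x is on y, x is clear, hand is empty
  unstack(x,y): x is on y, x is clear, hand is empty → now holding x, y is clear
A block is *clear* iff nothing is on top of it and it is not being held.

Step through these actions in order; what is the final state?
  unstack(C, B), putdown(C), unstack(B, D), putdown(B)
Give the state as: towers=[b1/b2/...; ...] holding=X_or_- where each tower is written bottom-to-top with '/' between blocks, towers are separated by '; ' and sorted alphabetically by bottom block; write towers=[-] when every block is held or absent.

towers=[A/E; B; C; D] holding=-

step 1 (unstack(C, B)): towers=[A/E; D/B] holding=C
step 2 (putdown(C)): towers=[A/E; C; D/B] holding=-
step 3 (unstack(B, D)): towers=[A/E; C; D] holding=B
step 4 (putdown(B)): towers=[A/E; B; C; D] holding=-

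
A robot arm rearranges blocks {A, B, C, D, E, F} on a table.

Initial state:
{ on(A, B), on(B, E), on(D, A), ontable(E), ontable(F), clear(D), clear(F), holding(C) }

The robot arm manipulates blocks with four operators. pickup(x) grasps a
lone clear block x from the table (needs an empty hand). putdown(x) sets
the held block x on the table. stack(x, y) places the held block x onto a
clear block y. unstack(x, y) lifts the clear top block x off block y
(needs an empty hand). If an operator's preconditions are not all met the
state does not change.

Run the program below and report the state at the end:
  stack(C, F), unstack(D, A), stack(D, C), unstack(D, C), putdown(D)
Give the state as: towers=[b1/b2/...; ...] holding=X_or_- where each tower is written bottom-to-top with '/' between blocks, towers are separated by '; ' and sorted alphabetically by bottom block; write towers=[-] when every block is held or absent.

towers=[D; E/B/A; F/C] holding=-

step 1 (stack(C, F)): towers=[E/B/A/D; F/C] holding=-
step 2 (unstack(D, A)): towers=[E/B/A; F/C] holding=D
step 3 (stack(D, C)): towers=[E/B/A; F/C/D] holding=-
step 4 (unstack(D, C)): towers=[E/B/A; F/C] holding=D
step 5 (putdown(D)): towers=[D; E/B/A; F/C] holding=-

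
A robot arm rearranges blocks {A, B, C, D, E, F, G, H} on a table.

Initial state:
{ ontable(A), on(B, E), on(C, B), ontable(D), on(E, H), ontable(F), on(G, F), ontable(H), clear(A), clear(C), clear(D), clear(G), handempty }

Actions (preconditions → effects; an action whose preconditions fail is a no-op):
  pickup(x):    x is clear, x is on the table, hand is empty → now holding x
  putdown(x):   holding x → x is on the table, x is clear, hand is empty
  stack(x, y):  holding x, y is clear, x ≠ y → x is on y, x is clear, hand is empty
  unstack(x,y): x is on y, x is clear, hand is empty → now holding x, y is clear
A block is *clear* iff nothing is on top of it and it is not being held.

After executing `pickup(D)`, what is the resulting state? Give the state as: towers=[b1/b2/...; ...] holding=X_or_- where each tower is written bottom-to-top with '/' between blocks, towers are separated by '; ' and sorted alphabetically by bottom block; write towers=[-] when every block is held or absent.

before: towers=[A; D; F/G; H/E/B/C] holding=-
pre[pickup(D)]: clear(D) ✓, ontable(D) ✓, handempty ✓
all met → apply pickup(D)
after:  towers=[A; F/G; H/E/B/C] holding=D

towers=[A; F/G; H/E/B/C] holding=D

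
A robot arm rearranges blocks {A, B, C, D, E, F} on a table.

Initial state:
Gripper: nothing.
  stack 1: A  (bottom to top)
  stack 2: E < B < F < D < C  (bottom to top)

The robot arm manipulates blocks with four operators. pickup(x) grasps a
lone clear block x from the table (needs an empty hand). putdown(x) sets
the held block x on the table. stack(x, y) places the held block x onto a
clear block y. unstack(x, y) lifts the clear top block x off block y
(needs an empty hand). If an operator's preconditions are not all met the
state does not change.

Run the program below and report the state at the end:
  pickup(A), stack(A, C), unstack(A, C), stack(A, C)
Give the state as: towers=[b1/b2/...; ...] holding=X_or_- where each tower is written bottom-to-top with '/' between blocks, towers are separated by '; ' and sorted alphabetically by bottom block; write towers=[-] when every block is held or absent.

towers=[E/B/F/D/C/A] holding=-

step 1 (pickup(A)): towers=[E/B/F/D/C] holding=A
step 2 (stack(A, C)): towers=[E/B/F/D/C/A] holding=-
step 3 (unstack(A, C)): towers=[E/B/F/D/C] holding=A
step 4 (stack(A, C)): towers=[E/B/F/D/C/A] holding=-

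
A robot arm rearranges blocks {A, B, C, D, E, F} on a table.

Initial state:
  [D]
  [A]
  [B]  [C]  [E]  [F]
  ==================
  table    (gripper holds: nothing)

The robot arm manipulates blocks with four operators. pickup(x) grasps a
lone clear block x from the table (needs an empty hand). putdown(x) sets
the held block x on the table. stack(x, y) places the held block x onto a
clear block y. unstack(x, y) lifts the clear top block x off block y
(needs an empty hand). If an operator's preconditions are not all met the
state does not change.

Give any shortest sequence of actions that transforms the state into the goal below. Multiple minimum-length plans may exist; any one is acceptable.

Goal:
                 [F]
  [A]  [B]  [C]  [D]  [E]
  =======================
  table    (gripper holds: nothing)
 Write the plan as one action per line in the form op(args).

unstack(D, A)
putdown(D)
pickup(F)
stack(F, D)
unstack(A, B)
putdown(A)

step 1 (unstack(D, A)): towers=[B/A; C; E; F] holding=D
step 2 (putdown(D)): towers=[B/A; C; D; E; F] holding=-
step 3 (pickup(F)): towers=[B/A; C; D; E] holding=F
step 4 (stack(F, D)): towers=[B/A; C; D/F; E] holding=-
step 5 (unstack(A, B)): towers=[B; C; D/F; E] holding=A
step 6 (putdown(A)): towers=[A; B; C; D/F; E] holding=-
goal check: towers=[A; B; C; D/F; E] holding=- — reached (length 6, optimal by BFS)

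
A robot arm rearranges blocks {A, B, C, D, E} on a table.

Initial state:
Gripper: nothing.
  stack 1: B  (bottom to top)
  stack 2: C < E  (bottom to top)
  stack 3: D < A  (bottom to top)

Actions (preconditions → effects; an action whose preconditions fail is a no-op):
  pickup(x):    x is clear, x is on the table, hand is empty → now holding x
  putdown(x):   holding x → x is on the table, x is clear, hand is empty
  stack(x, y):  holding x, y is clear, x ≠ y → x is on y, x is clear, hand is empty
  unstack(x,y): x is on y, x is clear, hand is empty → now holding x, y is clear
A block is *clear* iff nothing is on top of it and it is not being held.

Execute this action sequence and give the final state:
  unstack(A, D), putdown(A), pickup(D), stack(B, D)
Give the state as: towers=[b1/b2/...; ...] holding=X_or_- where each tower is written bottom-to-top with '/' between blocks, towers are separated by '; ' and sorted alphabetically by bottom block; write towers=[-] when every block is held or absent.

step 1 (unstack(A, D)): towers=[B; C/E; D] holding=A
step 2 (putdown(A)): towers=[A; B; C/E; D] holding=-
step 3 (pickup(D)): towers=[A; B; C/E] holding=D
step 4 (stack(B, D)) [no-op]: towers=[A; B; C/E] holding=D

towers=[A; B; C/E] holding=D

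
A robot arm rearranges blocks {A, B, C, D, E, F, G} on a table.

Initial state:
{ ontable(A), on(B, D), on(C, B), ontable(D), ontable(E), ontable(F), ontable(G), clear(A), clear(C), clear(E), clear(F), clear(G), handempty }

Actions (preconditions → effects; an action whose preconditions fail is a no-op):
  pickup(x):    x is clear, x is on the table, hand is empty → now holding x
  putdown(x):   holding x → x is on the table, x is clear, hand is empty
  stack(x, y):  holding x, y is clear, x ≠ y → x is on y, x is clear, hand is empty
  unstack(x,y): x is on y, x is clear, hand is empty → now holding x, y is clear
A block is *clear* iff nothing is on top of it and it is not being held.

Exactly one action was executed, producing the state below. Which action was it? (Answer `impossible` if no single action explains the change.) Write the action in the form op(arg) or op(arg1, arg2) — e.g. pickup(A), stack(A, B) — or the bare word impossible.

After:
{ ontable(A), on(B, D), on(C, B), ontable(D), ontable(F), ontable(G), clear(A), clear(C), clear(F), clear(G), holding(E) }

target: towers=[A; D/B/C; F; G] holding=E
         pickup(F) → towers=[A; D/B/C; E; G] holding=F
         pickup(G) → towers=[A; D/B/C; E; F] holding=G
         pickup(A) → towers=[D/B/C; E; F; G] holding=A
         pickup(E) → towers=[A; D/B/C; F; G] holding=E  ← match
     unstack(C, B) → towers=[A; D/B; E; F; G] holding=C

pickup(E)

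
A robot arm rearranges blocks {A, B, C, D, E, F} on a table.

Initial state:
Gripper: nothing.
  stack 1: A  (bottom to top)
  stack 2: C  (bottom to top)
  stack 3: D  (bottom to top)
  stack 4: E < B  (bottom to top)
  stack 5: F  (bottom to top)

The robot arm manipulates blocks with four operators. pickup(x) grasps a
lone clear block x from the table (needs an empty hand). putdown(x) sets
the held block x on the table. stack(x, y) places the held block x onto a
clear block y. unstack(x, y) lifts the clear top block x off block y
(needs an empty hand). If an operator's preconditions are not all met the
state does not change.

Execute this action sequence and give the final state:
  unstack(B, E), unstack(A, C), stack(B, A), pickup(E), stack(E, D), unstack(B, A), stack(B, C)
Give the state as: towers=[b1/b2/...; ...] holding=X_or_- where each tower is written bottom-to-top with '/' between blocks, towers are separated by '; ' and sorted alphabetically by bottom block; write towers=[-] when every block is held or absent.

towers=[A; C/B; D/E; F] holding=-

step 1 (unstack(B, E)): towers=[A; C; D; E; F] holding=B
step 2 (unstack(A, C)) [no-op]: towers=[A; C; D; E; F] holding=B
step 3 (stack(B, A)): towers=[A/B; C; D; E; F] holding=-
step 4 (pickup(E)): towers=[A/B; C; D; F] holding=E
step 5 (stack(E, D)): towers=[A/B; C; D/E; F] holding=-
step 6 (unstack(B, A)): towers=[A; C; D/E; F] holding=B
step 7 (stack(B, C)): towers=[A; C/B; D/E; F] holding=-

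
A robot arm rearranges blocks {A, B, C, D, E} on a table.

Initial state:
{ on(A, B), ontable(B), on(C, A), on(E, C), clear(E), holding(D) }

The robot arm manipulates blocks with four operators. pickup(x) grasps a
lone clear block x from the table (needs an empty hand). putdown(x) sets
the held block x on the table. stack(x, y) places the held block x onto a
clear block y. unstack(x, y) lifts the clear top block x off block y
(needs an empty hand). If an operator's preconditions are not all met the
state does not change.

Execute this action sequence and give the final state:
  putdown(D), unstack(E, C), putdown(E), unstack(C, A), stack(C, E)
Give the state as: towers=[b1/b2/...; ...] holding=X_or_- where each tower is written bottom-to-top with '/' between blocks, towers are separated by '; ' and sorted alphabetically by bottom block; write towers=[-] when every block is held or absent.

towers=[B/A; D; E/C] holding=-

step 1 (putdown(D)): towers=[B/A/C/E; D] holding=-
step 2 (unstack(E, C)): towers=[B/A/C; D] holding=E
step 3 (putdown(E)): towers=[B/A/C; D; E] holding=-
step 4 (unstack(C, A)): towers=[B/A; D; E] holding=C
step 5 (stack(C, E)): towers=[B/A; D; E/C] holding=-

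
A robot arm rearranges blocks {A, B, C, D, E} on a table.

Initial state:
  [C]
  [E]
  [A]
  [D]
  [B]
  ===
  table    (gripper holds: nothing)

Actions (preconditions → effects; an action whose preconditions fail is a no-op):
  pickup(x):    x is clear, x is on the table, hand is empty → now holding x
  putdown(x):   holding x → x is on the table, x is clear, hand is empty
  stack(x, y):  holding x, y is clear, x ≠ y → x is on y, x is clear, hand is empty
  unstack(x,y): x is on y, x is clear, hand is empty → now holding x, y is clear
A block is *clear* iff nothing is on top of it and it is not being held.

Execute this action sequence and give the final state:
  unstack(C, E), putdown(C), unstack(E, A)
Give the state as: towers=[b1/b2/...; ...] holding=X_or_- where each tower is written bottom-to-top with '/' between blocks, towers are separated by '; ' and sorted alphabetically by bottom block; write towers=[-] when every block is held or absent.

towers=[B/D/A; C] holding=E

step 1 (unstack(C, E)): towers=[B/D/A/E] holding=C
step 2 (putdown(C)): towers=[B/D/A/E; C] holding=-
step 3 (unstack(E, A)): towers=[B/D/A; C] holding=E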